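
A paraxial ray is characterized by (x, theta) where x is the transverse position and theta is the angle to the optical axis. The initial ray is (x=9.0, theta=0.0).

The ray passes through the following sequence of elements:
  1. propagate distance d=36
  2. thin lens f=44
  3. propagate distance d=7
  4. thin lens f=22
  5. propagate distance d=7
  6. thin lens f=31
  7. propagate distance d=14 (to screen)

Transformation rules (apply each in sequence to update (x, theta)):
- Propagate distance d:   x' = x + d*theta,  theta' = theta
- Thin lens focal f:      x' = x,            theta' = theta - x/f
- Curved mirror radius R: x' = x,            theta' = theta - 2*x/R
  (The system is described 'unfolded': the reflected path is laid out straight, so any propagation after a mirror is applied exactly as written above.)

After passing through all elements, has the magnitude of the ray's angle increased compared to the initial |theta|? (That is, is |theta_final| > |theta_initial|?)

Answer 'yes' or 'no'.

Initial: x=9.0000 theta=0.0000
After 1 (propagate distance d=36): x=9.0000 theta=0.0000
After 2 (thin lens f=44): x=9.0000 theta=-9/44 (≈-0.2045)
After 3 (propagate distance d=7): x=333/44 (≈7.5682) theta=-9/44 (≈-0.2045)
After 4 (thin lens f=22): x=333/44 (≈7.5682) theta=-531/968 (≈-0.5486)
After 5 (propagate distance d=7): x=3609/968 (≈3.7283) theta=-531/968 (≈-0.5486)
After 6 (thin lens f=31): x=3609/968 (≈3.7283) theta=-10035/15004 (≈-0.6688)
After 7 (propagate distance d=14 (to screen)): x=-169101/30008 (≈-5.6352) theta=-10035/15004 (≈-0.6688)
|theta_initial|=0.0000 |theta_final|=10035/15004 (≈0.6688) -> increased

Answer: yes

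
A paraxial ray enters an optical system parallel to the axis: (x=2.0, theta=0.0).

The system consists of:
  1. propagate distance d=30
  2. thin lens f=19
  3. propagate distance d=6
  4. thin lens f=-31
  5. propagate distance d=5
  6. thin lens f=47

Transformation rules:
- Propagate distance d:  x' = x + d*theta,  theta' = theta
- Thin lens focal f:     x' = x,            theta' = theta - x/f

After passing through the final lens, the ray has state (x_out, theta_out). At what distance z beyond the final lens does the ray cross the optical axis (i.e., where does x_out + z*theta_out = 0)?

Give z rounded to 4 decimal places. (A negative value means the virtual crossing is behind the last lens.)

Answer: 12.6928

Derivation:
Initial: x=2.0000 theta=0.0000
After 1 (propagate distance d=30): x=2.0000 theta=0.0000
After 2 (thin lens f=19): x=2.0000 theta=-2/19 (≈-0.1053)
After 3 (propagate distance d=6): x=26/19 (≈1.3684) theta=-2/19 (≈-0.1053)
After 4 (thin lens f=-31): x=26/19 (≈1.3684) theta=-36/589 (≈-0.0611)
After 5 (propagate distance d=5): x=626/589 (≈1.0628) theta=-36/589 (≈-0.0611)
After 6 (thin lens f=47): x=626/589 (≈1.0628) theta=-122/1457 (≈-0.0837)
z_focus = -x_out/theta_out = -(626/589)/(-122/1457) = 14711/1159 ≈ 12.6928
Rounded to 4 decimal places: z = 12.6928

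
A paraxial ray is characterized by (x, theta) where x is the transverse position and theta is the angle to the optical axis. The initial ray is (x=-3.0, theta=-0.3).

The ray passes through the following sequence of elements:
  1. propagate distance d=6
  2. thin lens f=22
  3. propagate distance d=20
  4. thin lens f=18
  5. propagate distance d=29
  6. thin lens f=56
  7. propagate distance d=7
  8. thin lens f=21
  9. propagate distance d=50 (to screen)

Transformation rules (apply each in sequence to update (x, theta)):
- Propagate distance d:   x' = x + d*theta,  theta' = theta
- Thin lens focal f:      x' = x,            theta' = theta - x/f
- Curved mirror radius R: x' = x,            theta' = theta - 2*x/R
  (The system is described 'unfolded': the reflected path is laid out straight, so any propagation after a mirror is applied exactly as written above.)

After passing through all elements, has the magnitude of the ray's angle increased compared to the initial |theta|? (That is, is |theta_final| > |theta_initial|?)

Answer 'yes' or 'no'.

Answer: no

Derivation:
Initial: x=-3.0000 theta=-0.3000
After 1 (propagate distance d=6): x=-4.8000 theta=-0.3000
After 2 (thin lens f=22): x=-4.8000 theta=-9/110 (≈-0.0818)
After 3 (propagate distance d=20): x=-354/55 (≈-6.4364) theta=-9/110 (≈-0.0818)
After 4 (thin lens f=18): x=-354/55 (≈-6.4364) theta=91/330 (≈0.2758)
After 5 (propagate distance d=29): x=103/66 (≈1.5606) theta=91/330 (≈0.2758)
After 6 (thin lens f=56): x=103/66 (≈1.5606) theta=1527/6160 (≈0.2479)
After 7 (propagate distance d=7): x=791/240 (≈3.2958) theta=1527/6160 (≈0.2479)
After 8 (thin lens f=21): x=791/240 (≈3.2958) theta=2521/27720 (≈0.0909)
After 9 (propagate distance d=50 (to screen)): x=434821/55440 (≈7.8431) theta=2521/27720 (≈0.0909)
|theta_initial|=0.3000 |theta_final|=2521/27720 (≈0.0909) -> not increased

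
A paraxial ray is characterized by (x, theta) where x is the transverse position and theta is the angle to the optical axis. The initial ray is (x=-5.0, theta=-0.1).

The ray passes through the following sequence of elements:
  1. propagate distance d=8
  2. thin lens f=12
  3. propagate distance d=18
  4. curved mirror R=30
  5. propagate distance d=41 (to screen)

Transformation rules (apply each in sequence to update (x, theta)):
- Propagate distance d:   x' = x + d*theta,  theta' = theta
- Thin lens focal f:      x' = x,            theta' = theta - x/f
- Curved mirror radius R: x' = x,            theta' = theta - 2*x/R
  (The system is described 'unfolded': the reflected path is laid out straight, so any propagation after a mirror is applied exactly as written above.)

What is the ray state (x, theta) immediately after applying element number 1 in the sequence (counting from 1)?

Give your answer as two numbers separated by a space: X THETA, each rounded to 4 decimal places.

Answer: -5.8000 -0.1000

Derivation:
Initial: x=-5.0000 theta=-0.1000
After 1 (propagate distance d=8): x=-5.8000 theta=-0.1000
Rounded to 4 decimal places: x = -5.8000, theta = -0.1000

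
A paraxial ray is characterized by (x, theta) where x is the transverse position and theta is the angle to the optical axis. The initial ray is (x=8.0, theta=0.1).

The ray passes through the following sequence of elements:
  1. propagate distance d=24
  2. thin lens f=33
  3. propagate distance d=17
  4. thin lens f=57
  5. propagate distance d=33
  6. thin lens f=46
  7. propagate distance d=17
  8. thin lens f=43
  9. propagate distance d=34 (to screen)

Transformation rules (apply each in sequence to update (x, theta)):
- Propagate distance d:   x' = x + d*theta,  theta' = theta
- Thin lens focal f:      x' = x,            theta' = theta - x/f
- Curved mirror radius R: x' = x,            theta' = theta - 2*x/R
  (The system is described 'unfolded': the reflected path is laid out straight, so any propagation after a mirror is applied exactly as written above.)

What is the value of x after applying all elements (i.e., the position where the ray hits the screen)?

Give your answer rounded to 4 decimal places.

Answer: -9.9361

Derivation:
Initial: x=8.0000 theta=0.1000
After 1 (propagate distance d=24): x=10.4000 theta=0.1000
After 2 (thin lens f=33): x=10.4000 theta=-71/330 (≈-0.2152)
After 3 (propagate distance d=17): x=445/66 (≈6.7424) theta=-71/330 (≈-0.2152)
After 4 (thin lens f=57): x=445/66 (≈6.7424) theta=-3136/9405 (≈-0.3334)
After 5 (propagate distance d=33): x=-26717/6270 (≈-4.2611) theta=-3136/9405 (≈-0.3334)
After 6 (thin lens f=46): x=-26717/6270 (≈-4.2611) theta=-208361/865260 (≈-0.2408)
After 7 (propagate distance d=17): x=-7229083/865260 (≈-8.3548) theta=-208361/865260 (≈-0.2408)
After 8 (thin lens f=43): x=-7229083/865260 (≈-8.3548) theta=-86522/1860309 (≈-0.0465)
After 9 (propagate distance d=34 (to screen)): x=-369685529/37206180 (≈-9.9361) theta=-86522/1860309 (≈-0.0465)
Rounded to 4 decimal places: x = -9.9361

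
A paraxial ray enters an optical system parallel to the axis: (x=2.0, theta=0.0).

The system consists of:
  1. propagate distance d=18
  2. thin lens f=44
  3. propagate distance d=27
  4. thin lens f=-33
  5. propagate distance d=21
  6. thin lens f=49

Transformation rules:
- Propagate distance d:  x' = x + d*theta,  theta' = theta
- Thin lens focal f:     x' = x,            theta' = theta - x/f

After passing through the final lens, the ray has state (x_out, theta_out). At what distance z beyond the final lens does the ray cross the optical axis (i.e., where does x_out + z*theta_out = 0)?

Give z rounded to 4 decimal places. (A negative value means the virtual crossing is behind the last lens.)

Initial: x=2.0000 theta=0.0000
After 1 (propagate distance d=18): x=2.0000 theta=0.0000
After 2 (thin lens f=44): x=2.0000 theta=-1/22 (≈-0.0455)
After 3 (propagate distance d=27): x=17/22 (≈0.7727) theta=-1/22 (≈-0.0455)
After 4 (thin lens f=-33): x=17/22 (≈0.7727) theta=-8/363 (≈-0.0220)
After 5 (propagate distance d=21): x=75/242 (≈0.3099) theta=-8/363 (≈-0.0220)
After 6 (thin lens f=49): x=75/242 (≈0.3099) theta=-1009/35574 (≈-0.0284)
z_focus = -x_out/theta_out = -(75/242)/(-1009/35574) = 11025/1009 ≈ 10.9267
Rounded to 4 decimal places: z = 10.9267

Answer: 10.9267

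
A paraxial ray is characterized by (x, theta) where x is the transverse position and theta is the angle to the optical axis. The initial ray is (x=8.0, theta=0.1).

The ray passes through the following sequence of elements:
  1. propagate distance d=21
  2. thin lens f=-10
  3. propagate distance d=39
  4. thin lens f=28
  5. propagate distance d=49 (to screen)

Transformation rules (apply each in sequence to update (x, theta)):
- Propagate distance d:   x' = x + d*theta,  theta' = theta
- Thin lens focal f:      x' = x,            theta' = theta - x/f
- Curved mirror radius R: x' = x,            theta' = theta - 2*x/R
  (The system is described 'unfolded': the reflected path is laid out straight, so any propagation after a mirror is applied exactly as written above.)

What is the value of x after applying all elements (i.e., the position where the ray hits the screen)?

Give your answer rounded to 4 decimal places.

Initial: x=8.0000 theta=0.1000
After 1 (propagate distance d=21): x=10.1000 theta=0.1000
After 2 (thin lens f=-10): x=10.1000 theta=1.1100
After 3 (propagate distance d=39): x=53.3900 theta=1.1100
After 4 (thin lens f=28): x=53.3900 theta=-2231/2800 (≈-0.7968)
After 5 (propagate distance d=49 (to screen)): x=14.3475 theta=-2231/2800 (≈-0.7968)
Rounded to 4 decimal places: x = 14.3475

Answer: 14.3475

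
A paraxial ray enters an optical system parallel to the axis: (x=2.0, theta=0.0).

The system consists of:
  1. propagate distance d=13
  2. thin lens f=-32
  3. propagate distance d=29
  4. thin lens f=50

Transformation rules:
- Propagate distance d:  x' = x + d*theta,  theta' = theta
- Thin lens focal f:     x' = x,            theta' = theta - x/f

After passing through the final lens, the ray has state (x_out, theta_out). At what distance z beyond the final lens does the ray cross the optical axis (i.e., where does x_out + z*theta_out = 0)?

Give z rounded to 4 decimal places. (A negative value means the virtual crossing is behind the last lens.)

Answer: 277.2727

Derivation:
Initial: x=2.0000 theta=0.0000
After 1 (propagate distance d=13): x=2.0000 theta=0.0000
After 2 (thin lens f=-32): x=2.0000 theta=0.0625
After 3 (propagate distance d=29): x=3.8125 theta=0.0625
After 4 (thin lens f=50): x=3.8125 theta=-11/800 (≈-0.0138)
z_focus = -x_out/theta_out = -(3.8125)/(-11/800) = 3050/11 ≈ 277.2727
Rounded to 4 decimal places: z = 277.2727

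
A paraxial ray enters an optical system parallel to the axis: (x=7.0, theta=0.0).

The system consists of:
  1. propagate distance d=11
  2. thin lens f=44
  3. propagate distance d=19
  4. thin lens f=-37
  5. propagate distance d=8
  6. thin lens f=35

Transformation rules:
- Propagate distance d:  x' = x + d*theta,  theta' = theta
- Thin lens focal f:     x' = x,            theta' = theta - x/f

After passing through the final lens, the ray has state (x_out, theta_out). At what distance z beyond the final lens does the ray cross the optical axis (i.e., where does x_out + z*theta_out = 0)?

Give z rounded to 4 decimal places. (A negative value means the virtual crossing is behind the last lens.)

Initial: x=7.0000 theta=0.0000
After 1 (propagate distance d=11): x=7.0000 theta=0.0000
After 2 (thin lens f=44): x=7.0000 theta=-7/44 (≈-0.1591)
After 3 (propagate distance d=19): x=175/44 (≈3.9773) theta=-7/44 (≈-0.1591)
After 4 (thin lens f=-37): x=175/44 (≈3.9773) theta=-21/407 (≈-0.0516)
After 5 (propagate distance d=8): x=5803/1628 (≈3.5645) theta=-21/407 (≈-0.0516)
After 6 (thin lens f=35): x=5803/1628 (≈3.5645) theta=-1249/8140 (≈-0.1534)
z_focus = -x_out/theta_out = -(5803/1628)/(-1249/8140) = 29015/1249 ≈ 23.2306
Rounded to 4 decimal places: z = 23.2306

Answer: 23.2306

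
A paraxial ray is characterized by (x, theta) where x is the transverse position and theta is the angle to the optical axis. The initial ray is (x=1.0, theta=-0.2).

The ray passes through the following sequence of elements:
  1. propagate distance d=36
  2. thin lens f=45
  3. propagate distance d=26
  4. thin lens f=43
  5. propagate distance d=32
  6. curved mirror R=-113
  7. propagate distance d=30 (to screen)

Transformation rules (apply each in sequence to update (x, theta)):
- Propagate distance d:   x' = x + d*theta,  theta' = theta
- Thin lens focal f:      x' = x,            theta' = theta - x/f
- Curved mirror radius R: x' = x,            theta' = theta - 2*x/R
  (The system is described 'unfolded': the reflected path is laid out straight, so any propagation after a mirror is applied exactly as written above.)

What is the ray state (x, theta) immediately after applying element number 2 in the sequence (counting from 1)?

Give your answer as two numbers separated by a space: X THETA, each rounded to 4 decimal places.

Answer: -6.2000 -0.0622

Derivation:
Initial: x=1.0000 theta=-0.2000
After 1 (propagate distance d=36): x=-6.2000 theta=-0.2000
After 2 (thin lens f=45): x=-6.2000 theta=-14/225 (≈-0.0622)
Rounded to 4 decimal places: x = -6.2000, theta = -0.0622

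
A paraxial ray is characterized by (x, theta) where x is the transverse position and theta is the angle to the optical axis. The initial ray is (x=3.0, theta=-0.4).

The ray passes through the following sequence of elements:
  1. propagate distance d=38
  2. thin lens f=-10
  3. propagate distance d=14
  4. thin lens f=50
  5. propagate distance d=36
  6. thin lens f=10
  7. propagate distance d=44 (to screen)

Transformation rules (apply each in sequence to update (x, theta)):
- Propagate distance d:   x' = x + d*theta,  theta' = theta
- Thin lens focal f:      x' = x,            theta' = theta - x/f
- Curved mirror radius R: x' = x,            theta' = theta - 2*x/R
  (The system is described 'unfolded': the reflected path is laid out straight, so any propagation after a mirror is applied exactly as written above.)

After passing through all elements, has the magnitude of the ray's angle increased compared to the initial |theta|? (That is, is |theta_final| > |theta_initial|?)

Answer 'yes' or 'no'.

Answer: yes

Derivation:
Initial: x=3.0000 theta=-0.4000
After 1 (propagate distance d=38): x=-12.2000 theta=-0.4000
After 2 (thin lens f=-10): x=-12.2000 theta=-1.6200
After 3 (propagate distance d=14): x=-34.8800 theta=-1.6200
After 4 (thin lens f=50): x=-34.8800 theta=-0.9224
After 5 (propagate distance d=36): x=-68.0864 theta=-0.9224
After 6 (thin lens f=10): x=-68.0864 theta=36789/6250 (≈5.8862)
After 7 (propagate distance d=44 (to screen)): x=596588/3125 (≈190.9082) theta=36789/6250 (≈5.8862)
|theta_initial|=0.4000 |theta_final|=36789/6250 (≈5.8862) -> increased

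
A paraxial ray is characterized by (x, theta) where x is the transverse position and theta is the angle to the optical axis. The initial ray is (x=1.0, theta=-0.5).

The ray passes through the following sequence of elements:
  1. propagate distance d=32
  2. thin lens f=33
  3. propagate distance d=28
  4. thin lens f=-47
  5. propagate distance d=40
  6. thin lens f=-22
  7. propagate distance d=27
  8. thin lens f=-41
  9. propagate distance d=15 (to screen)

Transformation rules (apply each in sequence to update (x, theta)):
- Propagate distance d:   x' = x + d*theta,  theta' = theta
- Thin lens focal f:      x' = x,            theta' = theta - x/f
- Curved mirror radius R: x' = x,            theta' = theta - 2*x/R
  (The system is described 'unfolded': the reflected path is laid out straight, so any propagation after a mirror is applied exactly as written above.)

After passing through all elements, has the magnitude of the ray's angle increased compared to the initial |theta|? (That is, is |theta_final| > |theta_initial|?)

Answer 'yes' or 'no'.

Initial: x=1.0000 theta=-0.5000
After 1 (propagate distance d=32): x=-15.0000 theta=-0.5000
After 2 (thin lens f=33): x=-15.0000 theta=-1/22 (≈-0.0455)
After 3 (propagate distance d=28): x=-179/11 (≈-16.2727) theta=-1/22 (≈-0.0455)
After 4 (thin lens f=-47): x=-179/11 (≈-16.2727) theta=-405/1034 (≈-0.3917)
After 5 (propagate distance d=40): x=-16513/517 (≈-31.9400) theta=-405/1034 (≈-0.3917)
After 6 (thin lens f=-22): x=-16513/517 (≈-31.9400) theta=-10484/5687 (≈-1.8435)
After 7 (propagate distance d=27): x=-464711/5687 (≈-81.7146) theta=-10484/5687 (≈-1.8435)
After 8 (thin lens f=-41): x=-464711/5687 (≈-81.7146) theta=-894555/233167 (≈-3.8365)
After 9 (propagate distance d=15 (to screen)): x=-32471476/233167 (≈-139.2627) theta=-894555/233167 (≈-3.8365)
|theta_initial|=0.5000 |theta_final|=894555/233167 (≈3.8365) -> increased

Answer: yes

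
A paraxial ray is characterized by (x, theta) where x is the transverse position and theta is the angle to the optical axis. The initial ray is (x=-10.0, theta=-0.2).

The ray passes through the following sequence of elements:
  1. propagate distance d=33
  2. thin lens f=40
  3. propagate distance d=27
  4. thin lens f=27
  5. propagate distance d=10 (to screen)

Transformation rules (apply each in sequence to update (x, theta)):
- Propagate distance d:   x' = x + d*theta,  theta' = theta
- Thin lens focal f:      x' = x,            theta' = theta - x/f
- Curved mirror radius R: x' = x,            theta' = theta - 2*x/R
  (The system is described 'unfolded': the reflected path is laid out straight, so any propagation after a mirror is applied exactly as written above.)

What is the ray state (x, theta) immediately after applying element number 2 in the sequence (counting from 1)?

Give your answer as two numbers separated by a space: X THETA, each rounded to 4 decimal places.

Initial: x=-10.0000 theta=-0.2000
After 1 (propagate distance d=33): x=-16.6000 theta=-0.2000
After 2 (thin lens f=40): x=-16.6000 theta=0.2150
Rounded to 4 decimal places: x = -16.6000, theta = 0.2150

Answer: -16.6000 0.2150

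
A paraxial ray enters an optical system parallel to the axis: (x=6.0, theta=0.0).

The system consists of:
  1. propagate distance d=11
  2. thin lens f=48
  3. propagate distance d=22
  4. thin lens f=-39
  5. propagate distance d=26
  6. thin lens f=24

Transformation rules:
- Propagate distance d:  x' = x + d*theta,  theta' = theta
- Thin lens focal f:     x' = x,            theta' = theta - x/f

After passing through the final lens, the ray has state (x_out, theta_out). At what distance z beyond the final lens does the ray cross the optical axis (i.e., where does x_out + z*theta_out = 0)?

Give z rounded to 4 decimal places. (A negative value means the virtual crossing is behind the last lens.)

Answer: 16.4211

Derivation:
Initial: x=6.0000 theta=0.0000
After 1 (propagate distance d=11): x=6.0000 theta=0.0000
After 2 (thin lens f=48): x=6.0000 theta=-0.1250
After 3 (propagate distance d=22): x=3.2500 theta=-0.1250
After 4 (thin lens f=-39): x=3.2500 theta=-1/24 (≈-0.0417)
After 5 (propagate distance d=26): x=13/6 (≈2.1667) theta=-1/24 (≈-0.0417)
After 6 (thin lens f=24): x=13/6 (≈2.1667) theta=-19/144 (≈-0.1319)
z_focus = -x_out/theta_out = -(13/6)/(-19/144) = 312/19 ≈ 16.4211
Rounded to 4 decimal places: z = 16.4211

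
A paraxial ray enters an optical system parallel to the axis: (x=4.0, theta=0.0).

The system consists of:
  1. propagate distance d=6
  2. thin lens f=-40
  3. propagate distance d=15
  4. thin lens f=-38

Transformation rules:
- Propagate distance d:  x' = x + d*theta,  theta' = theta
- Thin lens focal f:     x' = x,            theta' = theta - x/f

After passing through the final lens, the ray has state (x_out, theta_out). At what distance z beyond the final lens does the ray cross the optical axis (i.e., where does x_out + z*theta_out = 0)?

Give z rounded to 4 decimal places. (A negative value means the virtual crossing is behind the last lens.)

Answer: -22.4731

Derivation:
Initial: x=4.0000 theta=0.0000
After 1 (propagate distance d=6): x=4.0000 theta=0.0000
After 2 (thin lens f=-40): x=4.0000 theta=0.1000
After 3 (propagate distance d=15): x=5.5000 theta=0.1000
After 4 (thin lens f=-38): x=5.5000 theta=93/380 (≈0.2447)
z_focus = -x_out/theta_out = -(5.5000)/(93/380) = -2090/93 ≈ -22.4731
Rounded to 4 decimal places: z = -22.4731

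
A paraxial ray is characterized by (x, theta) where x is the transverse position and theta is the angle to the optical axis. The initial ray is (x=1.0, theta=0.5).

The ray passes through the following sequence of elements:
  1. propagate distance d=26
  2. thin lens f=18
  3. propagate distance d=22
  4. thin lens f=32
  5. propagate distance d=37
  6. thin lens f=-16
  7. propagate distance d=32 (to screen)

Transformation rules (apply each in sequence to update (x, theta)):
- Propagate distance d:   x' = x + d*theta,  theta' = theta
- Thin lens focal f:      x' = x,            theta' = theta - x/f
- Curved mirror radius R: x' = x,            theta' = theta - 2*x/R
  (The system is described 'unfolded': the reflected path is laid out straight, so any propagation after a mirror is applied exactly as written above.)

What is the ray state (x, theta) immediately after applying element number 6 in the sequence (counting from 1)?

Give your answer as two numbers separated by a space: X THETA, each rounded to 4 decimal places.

Initial: x=1.0000 theta=0.5000
After 1 (propagate distance d=26): x=14.0000 theta=0.5000
After 2 (thin lens f=18): x=14.0000 theta=-5/18 (≈-0.2778)
After 3 (propagate distance d=22): x=71/9 (≈7.8889) theta=-5/18 (≈-0.2778)
After 4 (thin lens f=32): x=71/9 (≈7.8889) theta=-151/288 (≈-0.5243)
After 5 (propagate distance d=37): x=-1105/96 (≈-11.5104) theta=-151/288 (≈-0.5243)
After 6 (thin lens f=-16): x=-1105/96 (≈-11.5104) theta=-5731/4608 (≈-1.2437)
Rounded to 4 decimal places: x = -11.5104, theta = -1.2437

Answer: -11.5104 -1.2437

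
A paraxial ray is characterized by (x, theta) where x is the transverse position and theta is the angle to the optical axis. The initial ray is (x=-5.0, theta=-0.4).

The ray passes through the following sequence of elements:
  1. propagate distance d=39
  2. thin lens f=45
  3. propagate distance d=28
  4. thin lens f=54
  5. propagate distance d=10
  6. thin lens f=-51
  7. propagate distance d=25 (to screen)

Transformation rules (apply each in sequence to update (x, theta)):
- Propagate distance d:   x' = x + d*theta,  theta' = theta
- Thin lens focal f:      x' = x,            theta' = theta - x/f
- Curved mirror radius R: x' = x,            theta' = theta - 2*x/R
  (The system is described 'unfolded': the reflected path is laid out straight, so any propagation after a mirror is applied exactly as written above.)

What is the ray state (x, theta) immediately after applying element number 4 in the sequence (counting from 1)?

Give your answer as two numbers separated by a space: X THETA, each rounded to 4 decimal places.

Initial: x=-5.0000 theta=-0.4000
After 1 (propagate distance d=39): x=-20.6000 theta=-0.4000
After 2 (thin lens f=45): x=-20.6000 theta=13/225 (≈0.0578)
After 3 (propagate distance d=28): x=-4271/225 (≈-18.9822) theta=13/225 (≈0.0578)
After 4 (thin lens f=54): x=-4271/225 (≈-18.9822) theta=4973/12150 (≈0.4093)
Rounded to 4 decimal places: x = -18.9822, theta = 0.4093

Answer: -18.9822 0.4093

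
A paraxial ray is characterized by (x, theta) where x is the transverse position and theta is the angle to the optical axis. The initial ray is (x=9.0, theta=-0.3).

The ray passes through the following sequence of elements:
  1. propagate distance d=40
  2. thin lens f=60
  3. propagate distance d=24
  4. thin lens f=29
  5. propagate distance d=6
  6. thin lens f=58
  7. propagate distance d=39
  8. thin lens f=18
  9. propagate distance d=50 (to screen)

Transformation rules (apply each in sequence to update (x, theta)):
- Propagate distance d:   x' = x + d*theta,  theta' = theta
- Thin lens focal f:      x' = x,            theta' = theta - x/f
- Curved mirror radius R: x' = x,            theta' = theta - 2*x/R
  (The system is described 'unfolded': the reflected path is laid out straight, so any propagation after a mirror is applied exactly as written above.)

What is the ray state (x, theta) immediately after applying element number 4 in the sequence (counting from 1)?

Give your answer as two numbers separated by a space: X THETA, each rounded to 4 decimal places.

Initial: x=9.0000 theta=-0.3000
After 1 (propagate distance d=40): x=-3.0000 theta=-0.3000
After 2 (thin lens f=60): x=-3.0000 theta=-0.2500
After 3 (propagate distance d=24): x=-9.0000 theta=-0.2500
After 4 (thin lens f=29): x=-9.0000 theta=7/116 (≈0.0603)
Rounded to 4 decimal places: x = -9.0000, theta = 0.0603

Answer: -9.0000 0.0603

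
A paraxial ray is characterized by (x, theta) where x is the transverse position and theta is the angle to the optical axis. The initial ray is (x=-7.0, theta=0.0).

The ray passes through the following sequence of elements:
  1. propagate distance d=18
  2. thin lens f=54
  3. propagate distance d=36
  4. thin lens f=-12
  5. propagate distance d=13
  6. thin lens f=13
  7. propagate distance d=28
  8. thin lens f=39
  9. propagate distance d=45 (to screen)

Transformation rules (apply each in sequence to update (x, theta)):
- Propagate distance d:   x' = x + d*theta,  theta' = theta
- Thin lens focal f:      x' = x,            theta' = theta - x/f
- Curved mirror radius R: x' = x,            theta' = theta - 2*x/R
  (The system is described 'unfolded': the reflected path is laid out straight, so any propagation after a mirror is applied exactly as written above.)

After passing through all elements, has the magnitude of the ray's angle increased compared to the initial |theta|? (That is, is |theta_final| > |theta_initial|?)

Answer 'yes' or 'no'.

Answer: yes

Derivation:
Initial: x=-7.0000 theta=0.0000
After 1 (propagate distance d=18): x=-7.0000 theta=0.0000
After 2 (thin lens f=54): x=-7.0000 theta=7/54 (≈0.1296)
After 3 (propagate distance d=36): x=-7/3 (≈-2.3333) theta=7/54 (≈0.1296)
After 4 (thin lens f=-12): x=-7/3 (≈-2.3333) theta=-7/108 (≈-0.0648)
After 5 (propagate distance d=13): x=-343/108 (≈-3.1759) theta=-7/108 (≈-0.0648)
After 6 (thin lens f=13): x=-343/108 (≈-3.1759) theta=7/39 (≈0.1795)
After 7 (propagate distance d=28): x=2597/1404 (≈1.8497) theta=7/39 (≈0.1795)
After 8 (thin lens f=39): x=2597/1404 (≈1.8497) theta=7231/54756 (≈0.1321)
After 9 (propagate distance d=45 (to screen)): x=71113/9126 (≈7.7924) theta=7231/54756 (≈0.1321)
|theta_initial|=0.0000 |theta_final|=7231/54756 (≈0.1321) -> increased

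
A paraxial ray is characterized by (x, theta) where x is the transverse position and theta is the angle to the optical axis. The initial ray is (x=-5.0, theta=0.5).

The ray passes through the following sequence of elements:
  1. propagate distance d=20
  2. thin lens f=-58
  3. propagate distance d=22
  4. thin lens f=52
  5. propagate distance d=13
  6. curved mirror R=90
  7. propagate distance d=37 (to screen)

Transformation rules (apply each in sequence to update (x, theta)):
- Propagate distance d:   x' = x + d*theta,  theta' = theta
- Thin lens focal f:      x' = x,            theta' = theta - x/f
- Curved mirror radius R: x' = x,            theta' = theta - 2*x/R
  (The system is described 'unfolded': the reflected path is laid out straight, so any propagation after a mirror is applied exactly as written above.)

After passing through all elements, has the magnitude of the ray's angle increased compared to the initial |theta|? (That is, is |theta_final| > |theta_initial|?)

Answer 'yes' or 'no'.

Answer: no

Derivation:
Initial: x=-5.0000 theta=0.5000
After 1 (propagate distance d=20): x=5.0000 theta=0.5000
After 2 (thin lens f=-58): x=5.0000 theta=17/29 (≈0.5862)
After 3 (propagate distance d=22): x=519/29 (≈17.8966) theta=17/29 (≈0.5862)
After 4 (thin lens f=52): x=519/29 (≈17.8966) theta=365/1508 (≈0.2420)
After 5 (propagate distance d=13): x=2441/116 (≈21.0431) theta=365/1508 (≈0.2420)
After 6 (curved mirror R=90): x=2441/116 (≈21.0431) theta=-3827/16965 (≈-0.2256)
After 7 (propagate distance d=37 (to screen)): x=861589/67860 (≈12.6966) theta=-3827/16965 (≈-0.2256)
|theta_initial|=0.5000 |theta_final|=3827/16965 (≈0.2256) -> not increased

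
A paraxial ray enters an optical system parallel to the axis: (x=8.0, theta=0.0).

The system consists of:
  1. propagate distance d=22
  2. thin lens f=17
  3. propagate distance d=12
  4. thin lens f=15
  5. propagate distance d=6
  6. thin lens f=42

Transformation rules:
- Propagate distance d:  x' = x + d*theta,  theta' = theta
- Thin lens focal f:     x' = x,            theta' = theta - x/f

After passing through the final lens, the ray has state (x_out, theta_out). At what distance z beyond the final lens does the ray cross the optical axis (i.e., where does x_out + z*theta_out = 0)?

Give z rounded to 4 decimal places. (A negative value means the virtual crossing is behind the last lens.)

Initial: x=8.0000 theta=0.0000
After 1 (propagate distance d=22): x=8.0000 theta=0.0000
After 2 (thin lens f=17): x=8.0000 theta=-8/17 (≈-0.4706)
After 3 (propagate distance d=12): x=40/17 (≈2.3529) theta=-8/17 (≈-0.4706)
After 4 (thin lens f=15): x=40/17 (≈2.3529) theta=-32/51 (≈-0.6275)
After 5 (propagate distance d=6): x=-24/17 (≈-1.4118) theta=-32/51 (≈-0.6275)
After 6 (thin lens f=42): x=-24/17 (≈-1.4118) theta=-212/357 (≈-0.5938)
z_focus = -x_out/theta_out = -(-24/17)/(-212/357) = -126/53 ≈ -2.3774
Rounded to 4 decimal places: z = -2.3774

Answer: -2.3774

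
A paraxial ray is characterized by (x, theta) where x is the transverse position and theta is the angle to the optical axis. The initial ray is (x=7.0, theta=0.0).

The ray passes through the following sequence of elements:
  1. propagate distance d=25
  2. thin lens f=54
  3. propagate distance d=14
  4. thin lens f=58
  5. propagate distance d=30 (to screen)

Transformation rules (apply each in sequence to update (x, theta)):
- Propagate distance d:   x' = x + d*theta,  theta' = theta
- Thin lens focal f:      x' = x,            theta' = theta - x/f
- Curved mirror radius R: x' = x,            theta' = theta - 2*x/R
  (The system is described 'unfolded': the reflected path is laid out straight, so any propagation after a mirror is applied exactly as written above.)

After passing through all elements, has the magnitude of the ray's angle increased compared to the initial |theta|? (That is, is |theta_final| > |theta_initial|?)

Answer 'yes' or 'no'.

Initial: x=7.0000 theta=0.0000
After 1 (propagate distance d=25): x=7.0000 theta=0.0000
After 2 (thin lens f=54): x=7.0000 theta=-7/54 (≈-0.1296)
After 3 (propagate distance d=14): x=140/27 (≈5.1852) theta=-7/54 (≈-0.1296)
After 4 (thin lens f=58): x=140/27 (≈5.1852) theta=-343/1566 (≈-0.2190)
After 5 (propagate distance d=30 (to screen)): x=-1085/783 (≈-1.3857) theta=-343/1566 (≈-0.2190)
|theta_initial|=0.0000 |theta_final|=343/1566 (≈0.2190) -> increased

Answer: yes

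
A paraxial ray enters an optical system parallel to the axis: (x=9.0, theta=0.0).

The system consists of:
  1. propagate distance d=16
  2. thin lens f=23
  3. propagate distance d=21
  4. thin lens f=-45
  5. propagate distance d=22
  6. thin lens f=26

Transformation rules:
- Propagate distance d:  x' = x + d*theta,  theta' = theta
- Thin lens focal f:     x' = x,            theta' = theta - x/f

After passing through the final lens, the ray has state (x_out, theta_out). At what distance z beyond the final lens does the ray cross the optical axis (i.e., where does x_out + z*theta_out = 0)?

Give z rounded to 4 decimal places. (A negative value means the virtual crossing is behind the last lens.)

Initial: x=9.0000 theta=0.0000
After 1 (propagate distance d=16): x=9.0000 theta=0.0000
After 2 (thin lens f=23): x=9.0000 theta=-9/23 (≈-0.3913)
After 3 (propagate distance d=21): x=18/23 (≈0.7826) theta=-9/23 (≈-0.3913)
After 4 (thin lens f=-45): x=18/23 (≈0.7826) theta=-43/115 (≈-0.3739)
After 5 (propagate distance d=22): x=-856/115 (≈-7.4435) theta=-43/115 (≈-0.3739)
After 6 (thin lens f=26): x=-856/115 (≈-7.4435) theta=-131/1495 (≈-0.0876)
z_focus = -x_out/theta_out = -(-856/115)/(-131/1495) = -11128/131 ≈ -84.9466
Rounded to 4 decimal places: z = -84.9466

Answer: -84.9466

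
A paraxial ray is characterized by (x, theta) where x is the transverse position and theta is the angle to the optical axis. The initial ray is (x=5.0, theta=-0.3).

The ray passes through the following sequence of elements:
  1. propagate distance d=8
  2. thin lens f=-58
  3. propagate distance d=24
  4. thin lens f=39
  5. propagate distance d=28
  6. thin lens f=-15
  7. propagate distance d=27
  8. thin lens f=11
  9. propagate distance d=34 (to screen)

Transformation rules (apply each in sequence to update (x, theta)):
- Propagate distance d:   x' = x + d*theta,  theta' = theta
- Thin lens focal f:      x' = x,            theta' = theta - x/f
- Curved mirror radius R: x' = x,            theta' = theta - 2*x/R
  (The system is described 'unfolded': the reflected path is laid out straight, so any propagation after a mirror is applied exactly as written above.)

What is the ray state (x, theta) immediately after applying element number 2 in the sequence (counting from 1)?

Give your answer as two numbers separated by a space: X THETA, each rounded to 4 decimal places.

Initial: x=5.0000 theta=-0.3000
After 1 (propagate distance d=8): x=2.6000 theta=-0.3000
After 2 (thin lens f=-58): x=2.6000 theta=-37/145 (≈-0.2552)
Rounded to 4 decimal places: x = 2.6000, theta = -0.2552

Answer: 2.6000 -0.2552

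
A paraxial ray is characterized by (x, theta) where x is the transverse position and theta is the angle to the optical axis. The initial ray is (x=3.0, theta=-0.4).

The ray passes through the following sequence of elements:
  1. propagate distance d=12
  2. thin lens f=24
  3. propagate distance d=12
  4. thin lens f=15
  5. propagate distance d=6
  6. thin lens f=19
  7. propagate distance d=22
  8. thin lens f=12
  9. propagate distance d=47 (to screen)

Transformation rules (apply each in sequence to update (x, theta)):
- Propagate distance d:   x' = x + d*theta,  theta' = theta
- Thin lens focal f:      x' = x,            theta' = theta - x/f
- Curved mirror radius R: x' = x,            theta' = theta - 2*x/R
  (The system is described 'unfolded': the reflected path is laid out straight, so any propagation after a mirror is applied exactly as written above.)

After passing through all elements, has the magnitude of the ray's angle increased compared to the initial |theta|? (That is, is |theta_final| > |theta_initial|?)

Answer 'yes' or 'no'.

Initial: x=3.0000 theta=-0.4000
After 1 (propagate distance d=12): x=-1.8000 theta=-0.4000
After 2 (thin lens f=24): x=-1.8000 theta=-0.3250
After 3 (propagate distance d=12): x=-5.7000 theta=-0.3250
After 4 (thin lens f=15): x=-5.7000 theta=0.0550
After 5 (propagate distance d=6): x=-5.3700 theta=0.0550
After 6 (thin lens f=19): x=-5.3700 theta=1283/3800 (≈0.3376)
After 7 (propagate distance d=22): x=391/190 (≈2.0579) theta=1283/3800 (≈0.3376)
After 8 (thin lens f=12): x=391/190 (≈2.0579) theta=947/5700 (≈0.1661)
After 9 (propagate distance d=47 (to screen)): x=56239/5700 (≈9.8665) theta=947/5700 (≈0.1661)
|theta_initial|=0.4000 |theta_final|=947/5700 (≈0.1661) -> not increased

Answer: no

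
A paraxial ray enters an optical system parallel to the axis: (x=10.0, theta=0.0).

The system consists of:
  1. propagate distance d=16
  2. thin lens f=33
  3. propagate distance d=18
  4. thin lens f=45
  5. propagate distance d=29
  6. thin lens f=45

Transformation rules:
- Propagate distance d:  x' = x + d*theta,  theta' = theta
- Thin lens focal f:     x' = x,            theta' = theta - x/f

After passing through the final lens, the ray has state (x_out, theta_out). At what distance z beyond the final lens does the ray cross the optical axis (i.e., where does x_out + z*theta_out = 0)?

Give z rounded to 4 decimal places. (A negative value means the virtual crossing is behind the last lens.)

Answer: -29.3119

Derivation:
Initial: x=10.0000 theta=0.0000
After 1 (propagate distance d=16): x=10.0000 theta=0.0000
After 2 (thin lens f=33): x=10.0000 theta=-10/33 (≈-0.3030)
After 3 (propagate distance d=18): x=50/11 (≈4.5455) theta=-10/33 (≈-0.3030)
After 4 (thin lens f=45): x=50/11 (≈4.5455) theta=-40/99 (≈-0.4040)
After 5 (propagate distance d=29): x=-710/99 (≈-7.1717) theta=-40/99 (≈-0.4040)
After 6 (thin lens f=45): x=-710/99 (≈-7.1717) theta=-218/891 (≈-0.2447)
z_focus = -x_out/theta_out = -(-710/99)/(-218/891) = -3195/109 ≈ -29.3119
Rounded to 4 decimal places: z = -29.3119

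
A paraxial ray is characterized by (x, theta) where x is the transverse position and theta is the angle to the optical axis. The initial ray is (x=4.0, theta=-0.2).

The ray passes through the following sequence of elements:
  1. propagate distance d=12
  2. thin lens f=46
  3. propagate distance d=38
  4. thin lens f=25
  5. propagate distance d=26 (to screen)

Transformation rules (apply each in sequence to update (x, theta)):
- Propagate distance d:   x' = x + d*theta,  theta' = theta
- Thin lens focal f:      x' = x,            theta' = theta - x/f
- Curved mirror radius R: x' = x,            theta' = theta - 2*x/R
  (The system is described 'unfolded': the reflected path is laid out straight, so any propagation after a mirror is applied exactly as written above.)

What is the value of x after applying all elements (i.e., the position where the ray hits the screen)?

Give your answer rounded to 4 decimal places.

Initial: x=4.0000 theta=-0.2000
After 1 (propagate distance d=12): x=1.6000 theta=-0.2000
After 2 (thin lens f=46): x=1.6000 theta=-27/115 (≈-0.2348)
After 3 (propagate distance d=38): x=-842/115 (≈-7.3217) theta=-27/115 (≈-0.2348)
After 4 (thin lens f=25): x=-842/115 (≈-7.3217) theta=167/2875 (≈0.0581)
After 5 (propagate distance d=26 (to screen)): x=-16708/2875 (≈-5.8115) theta=167/2875 (≈0.0581)
Rounded to 4 decimal places: x = -5.8115

Answer: -5.8115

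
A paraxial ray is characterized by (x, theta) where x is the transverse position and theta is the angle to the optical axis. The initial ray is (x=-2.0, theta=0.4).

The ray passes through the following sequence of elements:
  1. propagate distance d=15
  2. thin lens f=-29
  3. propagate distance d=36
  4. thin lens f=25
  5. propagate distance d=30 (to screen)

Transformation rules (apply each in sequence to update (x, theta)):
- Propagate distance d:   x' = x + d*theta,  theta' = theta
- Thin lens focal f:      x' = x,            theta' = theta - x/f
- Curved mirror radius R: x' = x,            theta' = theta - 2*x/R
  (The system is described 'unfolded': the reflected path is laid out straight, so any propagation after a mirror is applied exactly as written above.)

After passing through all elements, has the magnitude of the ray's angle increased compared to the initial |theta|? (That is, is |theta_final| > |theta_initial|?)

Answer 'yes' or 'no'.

Initial: x=-2.0000 theta=0.4000
After 1 (propagate distance d=15): x=4.0000 theta=0.4000
After 2 (thin lens f=-29): x=4.0000 theta=78/145 (≈0.5379)
After 3 (propagate distance d=36): x=3388/145 (≈23.3655) theta=78/145 (≈0.5379)
After 4 (thin lens f=25): x=3388/145 (≈23.3655) theta=-1438/3625 (≈-0.3967)
After 5 (propagate distance d=30 (to screen)): x=8312/725 (≈11.4648) theta=-1438/3625 (≈-0.3967)
|theta_initial|=0.4000 |theta_final|=1438/3625 (≈0.3967) -> not increased

Answer: no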